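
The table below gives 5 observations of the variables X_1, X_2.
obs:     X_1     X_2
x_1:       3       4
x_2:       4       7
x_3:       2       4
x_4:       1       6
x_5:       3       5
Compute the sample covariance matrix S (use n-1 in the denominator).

Step 1 — column means:
  mean(X_1) = (3 + 4 + 2 + 1 + 3) / 5 = 13/5 = 2.6
  mean(X_2) = (4 + 7 + 4 + 6 + 5) / 5 = 26/5 = 5.2

Step 2 — sample covariance S[i,j] = (1/(n-1)) · Σ_k (x_{k,i} - mean_i) · (x_{k,j} - mean_j), with n-1 = 4.
  S[X_1,X_1] = ((0.4)·(0.4) + (1.4)·(1.4) + (-0.6)·(-0.6) + (-1.6)·(-1.6) + (0.4)·(0.4)) / 4 = 5.2/4 = 1.3
  S[X_1,X_2] = ((0.4)·(-1.2) + (1.4)·(1.8) + (-0.6)·(-1.2) + (-1.6)·(0.8) + (0.4)·(-0.2)) / 4 = 1.4/4 = 0.35
  S[X_2,X_2] = ((-1.2)·(-1.2) + (1.8)·(1.8) + (-1.2)·(-1.2) + (0.8)·(0.8) + (-0.2)·(-0.2)) / 4 = 6.8/4 = 1.7

S is symmetric (S[j,i] = S[i,j]). Assembling:

S = [[1.3, 0.35],
 [0.35, 1.7]]


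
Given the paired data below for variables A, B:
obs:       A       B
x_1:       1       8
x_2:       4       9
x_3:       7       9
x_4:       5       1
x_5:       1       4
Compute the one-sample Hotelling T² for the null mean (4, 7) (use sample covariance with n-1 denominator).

Step 1 — sample mean vector:
  mean(A) = (1 + 4 + 7 + 5 + 1) / 5 = 18/5 = 3.6
  mean(B) = (8 + 9 + 9 + 1 + 4) / 5 = 31/5 = 6.2
  x̄ = (3.6, 6.2),  deviation x̄ - mu_0 = (3.6, 6.2) - (4, 7) = (-0.4, -0.8).

Step 2 — sample covariance matrix, S[i,j] = (1/(n-1)) · Σ_k (x_{k,i} - mean_i) · (x_{k,j} - mean_j), divisor n-1 = 4:
  S[A,A] = ((-2.6)·(-2.6) + (0.4)·(0.4) + (3.4)·(3.4) + (1.4)·(1.4) + (-2.6)·(-2.6)) / 4 = 27.2/4 = 6.8
  S[A,B] = ((-2.6)·(1.8) + (0.4)·(2.8) + (3.4)·(2.8) + (1.4)·(-5.2) + (-2.6)·(-2.2)) / 4 = 4.4/4 = 1.1
  S[B,B] = ((1.8)·(1.8) + (2.8)·(2.8) + (2.8)·(2.8) + (-5.2)·(-5.2) + (-2.2)·(-2.2)) / 4 = 50.8/4 = 12.7
  S = [[6.8, 1.1],
 [1.1, 12.7]].

Step 3 — invert S. det(S) = 6.8·12.7 - (1.1)² = 85.15.
  S^{-1} = (1/det) · [[d, -b], [-b, a]] = [[0.1491, -0.0129],
 [-0.0129, 0.0799]].

Step 4 — quadratic form (x̄ - mu_0)^T · S^{-1} · (x̄ - mu_0):
  S^{-1} · (x̄ - mu_0) = (-0.0493, -0.0587),
  (x̄ - mu_0)^T · [...] = (-0.4)·(-0.0493) + (-0.8)·(-0.0587) = 0.0667.

Step 5 — scale by n: T² = 5 · 0.0667 = 0.3335.

T² ≈ 0.3335


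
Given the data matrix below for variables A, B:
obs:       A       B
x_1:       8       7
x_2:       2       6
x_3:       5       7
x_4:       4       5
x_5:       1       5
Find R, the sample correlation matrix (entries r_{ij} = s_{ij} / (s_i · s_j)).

Step 1 — column means:
  mean(A) = (8 + 2 + 5 + 4 + 1) / 5 = 20/5 = 4
  mean(B) = (7 + 6 + 7 + 5 + 5) / 5 = 30/5 = 6

Step 2 — sample variances and covariances s[i,j] = (1/(n-1)) · Σ_k (x_{k,i} - mean_i) · (x_{k,j} - mean_j), with n-1 = 4:
  s[A,A] = ((4)·(4) + (-2)·(-2) + (1)·(1) + (0)·(0) + (-3)·(-3)) / 4 = 30/4 = 7.5
  s[A,B] = ((4)·(1) + (-2)·(0) + (1)·(1) + (0)·(-1) + (-3)·(-1)) / 4 = 8/4 = 2
  s[B,B] = ((1)·(1) + (0)·(0) + (1)·(1) + (-1)·(-1) + (-1)·(-1)) / 4 = 4/4 = 1
  Sample standard deviations s_i = √(s[i,i]):
  s(A) = √(7.5) = 2.7386
  s(B) = √(1) = 1

Step 3 — r_{ij} = s_{ij} / (s_i · s_j):
  r[A,A] = 1 (diagonal).
  r[A,B] = 2 / (2.7386 · 1) = 2 / 2.7386 = 0.7303
  r[B,B] = 1 (diagonal).

R is symmetric with unit diagonal. Assembling:

R = [[1, 0.7303],
 [0.7303, 1]]


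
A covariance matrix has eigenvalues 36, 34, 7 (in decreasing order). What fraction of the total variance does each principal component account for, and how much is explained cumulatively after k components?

Step 1 — total variance = trace(Sigma) = Σ λ_i = 36 + 34 + 7 = 77.

Step 2 — fraction explained by component i = λ_i / Σ λ:
  PC1: 36/77 = 0.4675
  PC2: 34/77 = 0.4416
  PC3: 7/77 = 0.0909

Step 3 — cumulative fraction after k components = (λ_1 + ... + λ_k) / Σ λ:
  k = 1: 36/77 = 0.4675
  k = 2: (36 + 34)/77 = 70/77 = 0.9091
  k = 3: (36 + 34 + 7)/77 = 77/77 = 1

Summary (fraction, with percent):

explained: PC1 0.4675 (46.75%), PC2 0.4416 (44.16%), PC3 0.0909 (9.09%);  cumulative: 0.4675, 0.9091, 1


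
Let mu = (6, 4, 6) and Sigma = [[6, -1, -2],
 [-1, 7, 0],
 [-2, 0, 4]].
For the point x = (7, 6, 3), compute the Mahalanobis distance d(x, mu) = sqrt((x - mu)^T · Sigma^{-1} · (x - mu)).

Step 1 — centre the observation: (x - mu) = (1, 2, -3).

Step 2 — invert Sigma (cofactor / det for 3×3, or solve directly):
  Sigma^{-1} = [[0.2059, 0.0294, 0.1029],
 [0.0294, 0.1471, 0.0147],
 [0.1029, 0.0147, 0.3015]].

Step 3 — form the quadratic (x - mu)^T · Sigma^{-1} · (x - mu):
  Sigma^{-1} · (x - mu) = (-0.0441, 0.2794, -0.7721).
  (x - mu)^T · [Sigma^{-1} · (x - mu)] = (1)·(-0.0441) + (2)·(0.2794) + (-3)·(-0.7721) = 2.8309.

Step 4 — take square root: d = √(2.8309) ≈ 1.6825.

d(x, mu) = √(2.8309) ≈ 1.6825


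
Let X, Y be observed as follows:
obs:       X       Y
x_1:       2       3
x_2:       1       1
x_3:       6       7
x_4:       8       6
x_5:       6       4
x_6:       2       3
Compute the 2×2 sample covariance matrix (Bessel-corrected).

Step 1 — column means:
  mean(X) = (2 + 1 + 6 + 8 + 6 + 2) / 6 = 25/6 = 4.1667
  mean(Y) = (3 + 1 + 7 + 6 + 4 + 3) / 6 = 24/6 = 4

Step 2 — sample covariance S[i,j] = (1/(n-1)) · Σ_k (x_{k,i} - mean_i) · (x_{k,j} - mean_j), with n-1 = 5.
  S[X,X] = ((-2.1667)·(-2.1667) + (-3.1667)·(-3.1667) + (1.8333)·(1.8333) + (3.8333)·(3.8333) + (1.8333)·(1.8333) + (-2.1667)·(-2.1667)) / 5 = 40.8333/5 = 8.1667
  S[X,Y] = ((-2.1667)·(-1) + (-3.1667)·(-3) + (1.8333)·(3) + (3.8333)·(2) + (1.8333)·(0) + (-2.1667)·(-1)) / 5 = 27/5 = 5.4
  S[Y,Y] = ((-1)·(-1) + (-3)·(-3) + (3)·(3) + (2)·(2) + (0)·(0) + (-1)·(-1)) / 5 = 24/5 = 4.8

S is symmetric (S[j,i] = S[i,j]). Assembling:

S = [[8.1667, 5.4],
 [5.4, 4.8]]


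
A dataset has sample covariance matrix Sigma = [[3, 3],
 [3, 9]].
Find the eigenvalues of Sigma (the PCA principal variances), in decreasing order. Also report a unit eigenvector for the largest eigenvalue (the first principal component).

Step 1 — characteristic polynomial of 2×2 Sigma:
  det(Sigma - λI) = λ² - trace · λ + det = 0.
  trace = 3 + 9 = 12, det = 3·9 - (3)² = 18.
Step 2 — discriminant:
  Δ = trace² - 4·det = 144 - 72 = 72.
Step 3 — eigenvalues:
  λ = (trace ± √Δ)/2 = (12 ± 8.4853)/2,
  λ_1 = 10.2426,  λ_2 = 1.7574.

Step 4 — unit eigenvector for λ_1: solve (Sigma - λ_1 I)v = 0. First row:
  (3 - 10.2426)·v_x + (3)·v_y = 0, i.e. (-7.2426)·v_x + (3)·v_y = 0,
  so v ∝ (b, λ_1 - a) = (3, 7.2426) = u.
  ||u|| = √((3)² + (7.2426)²) = √(61.4558) ≈ 7.8394,
  v_1 = u/||u|| ≈ (0.3827, 0.9239) (||v_1|| = 1).

λ_1 = 10.2426,  λ_2 = 1.7574;  v_1 ≈ (0.3827, 0.9239)


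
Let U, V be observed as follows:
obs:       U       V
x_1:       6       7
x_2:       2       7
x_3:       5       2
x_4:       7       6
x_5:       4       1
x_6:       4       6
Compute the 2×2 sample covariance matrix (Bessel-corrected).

Step 1 — column means:
  mean(U) = (6 + 2 + 5 + 7 + 4 + 4) / 6 = 28/6 = 4.6667
  mean(V) = (7 + 7 + 2 + 6 + 1 + 6) / 6 = 29/6 = 4.8333

Step 2 — sample covariance S[i,j] = (1/(n-1)) · Σ_k (x_{k,i} - mean_i) · (x_{k,j} - mean_j), with n-1 = 5.
  S[U,U] = ((1.3333)·(1.3333) + (-2.6667)·(-2.6667) + (0.3333)·(0.3333) + (2.3333)·(2.3333) + (-0.6667)·(-0.6667) + (-0.6667)·(-0.6667)) / 5 = 15.3333/5 = 3.0667
  S[U,V] = ((1.3333)·(2.1667) + (-2.6667)·(2.1667) + (0.3333)·(-2.8333) + (2.3333)·(1.1667) + (-0.6667)·(-3.8333) + (-0.6667)·(1.1667)) / 5 = 0.6667/5 = 0.1333
  S[V,V] = ((2.1667)·(2.1667) + (2.1667)·(2.1667) + (-2.8333)·(-2.8333) + (1.1667)·(1.1667) + (-3.8333)·(-3.8333) + (1.1667)·(1.1667)) / 5 = 34.8333/5 = 6.9667

S is symmetric (S[j,i] = S[i,j]). Assembling:

S = [[3.0667, 0.1333],
 [0.1333, 6.9667]]


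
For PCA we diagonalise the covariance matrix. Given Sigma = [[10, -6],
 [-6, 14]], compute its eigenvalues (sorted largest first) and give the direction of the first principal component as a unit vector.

Step 1 — characteristic polynomial of 2×2 Sigma:
  det(Sigma - λI) = λ² - trace · λ + det = 0.
  trace = 10 + 14 = 24, det = 10·14 - (-6)² = 104.
Step 2 — discriminant:
  Δ = trace² - 4·det = 576 - 416 = 160.
Step 3 — eigenvalues:
  λ = (trace ± √Δ)/2 = (24 ± 12.6491)/2,
  λ_1 = 18.3246,  λ_2 = 5.6754.

Step 4 — unit eigenvector for λ_1: solve (Sigma - λ_1 I)v = 0. First row:
  (10 - 18.3246)·v_x + (-6)·v_y = 0, i.e. (-8.3246)·v_x + (-6)·v_y = 0,
  so v ∝ (b, λ_1 - a) = (-6, 8.3246); multiply by -1 so the first entry is positive: u = (6, -8.3246).
  ||u|| = √((6)² + (-8.3246)²) = √(105.2982) ≈ 10.2615,
  v_1 = u/||u|| ≈ (0.5847, -0.8112) (||v_1|| = 1).

λ_1 = 18.3246,  λ_2 = 5.6754;  v_1 ≈ (0.5847, -0.8112)


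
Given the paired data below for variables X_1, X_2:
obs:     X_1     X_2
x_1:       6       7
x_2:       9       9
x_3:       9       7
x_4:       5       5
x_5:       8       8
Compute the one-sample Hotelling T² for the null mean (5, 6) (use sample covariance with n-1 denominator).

Step 1 — sample mean vector:
  mean(X_1) = (6 + 9 + 9 + 5 + 8) / 5 = 37/5 = 7.4
  mean(X_2) = (7 + 9 + 7 + 5 + 8) / 5 = 36/5 = 7.2
  x̄ = (7.4, 7.2),  deviation x̄ - mu_0 = (7.4, 7.2) - (5, 6) = (2.4, 1.2).

Step 2 — sample covariance matrix, S[i,j] = (1/(n-1)) · Σ_k (x_{k,i} - mean_i) · (x_{k,j} - mean_j), divisor n-1 = 4:
  S[X_1,X_1] = ((-1.4)·(-1.4) + (1.6)·(1.6) + (1.6)·(1.6) + (-2.4)·(-2.4) + (0.6)·(0.6)) / 4 = 13.2/4 = 3.3
  S[X_1,X_2] = ((-1.4)·(-0.2) + (1.6)·(1.8) + (1.6)·(-0.2) + (-2.4)·(-2.2) + (0.6)·(0.8)) / 4 = 8.6/4 = 2.15
  S[X_2,X_2] = ((-0.2)·(-0.2) + (1.8)·(1.8) + (-0.2)·(-0.2) + (-2.2)·(-2.2) + (0.8)·(0.8)) / 4 = 8.8/4 = 2.2
  S = [[3.3, 2.15],
 [2.15, 2.2]].

Step 3 — invert S. det(S) = 3.3·2.2 - (2.15)² = 2.6375.
  S^{-1} = (1/det) · [[d, -b], [-b, a]] = [[0.8341, -0.8152],
 [-0.8152, 1.2512]].

Step 4 — quadratic form (x̄ - mu_0)^T · S^{-1} · (x̄ - mu_0):
  S^{-1} · (x̄ - mu_0) = (1.0237, -0.455),
  (x̄ - mu_0)^T · [...] = (2.4)·(1.0237) + (1.2)·(-0.455) = 1.9109.

Step 5 — scale by n: T² = 5 · 1.9109 = 9.5545.

T² ≈ 9.5545


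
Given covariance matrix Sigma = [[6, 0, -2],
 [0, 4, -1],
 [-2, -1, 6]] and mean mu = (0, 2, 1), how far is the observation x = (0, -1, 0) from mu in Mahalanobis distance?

Step 1 — centre the observation: (x - mu) = (0, -3, -1).

Step 2 — invert Sigma (cofactor / det for 3×3, or solve directly):
  Sigma^{-1} = [[0.1885, 0.0164, 0.0656],
 [0.0164, 0.2623, 0.0492],
 [0.0656, 0.0492, 0.1967]].

Step 3 — form the quadratic (x - mu)^T · Sigma^{-1} · (x - mu):
  Sigma^{-1} · (x - mu) = (-0.1148, -0.8361, -0.3443).
  (x - mu)^T · [Sigma^{-1} · (x - mu)] = (0)·(-0.1148) + (-3)·(-0.8361) + (-1)·(-0.3443) = 2.8525.

Step 4 — take square root: d = √(2.8525) ≈ 1.6889.

d(x, mu) = √(2.8525) ≈ 1.6889


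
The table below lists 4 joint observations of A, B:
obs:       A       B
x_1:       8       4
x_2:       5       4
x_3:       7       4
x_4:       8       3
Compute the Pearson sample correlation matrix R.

Step 1 — column means:
  mean(A) = (8 + 5 + 7 + 8) / 4 = 28/4 = 7
  mean(B) = (4 + 4 + 4 + 3) / 4 = 15/4 = 3.75

Step 2 — sample variances and covariances s[i,j] = (1/(n-1)) · Σ_k (x_{k,i} - mean_i) · (x_{k,j} - mean_j), with n-1 = 3:
  s[A,A] = ((1)·(1) + (-2)·(-2) + (0)·(0) + (1)·(1)) / 3 = 6/3 = 2
  s[A,B] = ((1)·(0.25) + (-2)·(0.25) + (0)·(0.25) + (1)·(-0.75)) / 3 = -1/3 = -0.3333
  s[B,B] = ((0.25)·(0.25) + (0.25)·(0.25) + (0.25)·(0.25) + (-0.75)·(-0.75)) / 3 = 0.75/3 = 0.25
  Sample standard deviations s_i = √(s[i,i]):
  s(A) = √(2) = 1.4142
  s(B) = √(0.25) = 0.5

Step 3 — r_{ij} = s_{ij} / (s_i · s_j):
  r[A,A] = 1 (diagonal).
  r[A,B] = -0.3333 / (1.4142 · 0.5) = -0.3333 / 0.7071 = -0.4714
  r[B,B] = 1 (diagonal).

R is symmetric with unit diagonal. Assembling:

R = [[1, -0.4714],
 [-0.4714, 1]]


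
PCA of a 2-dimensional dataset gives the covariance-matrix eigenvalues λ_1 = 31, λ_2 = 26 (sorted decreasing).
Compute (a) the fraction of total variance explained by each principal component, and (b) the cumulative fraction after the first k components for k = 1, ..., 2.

Step 1 — total variance = trace(Sigma) = Σ λ_i = 31 + 26 = 57.

Step 2 — fraction explained by component i = λ_i / Σ λ:
  PC1: 31/57 = 0.5439
  PC2: 26/57 = 0.4561

Step 3 — cumulative fraction after k components = (λ_1 + ... + λ_k) / Σ λ:
  k = 1: 31/57 = 0.5439
  k = 2: (31 + 26)/57 = 57/57 = 1

Summary (fraction, with percent):

explained: PC1 0.5439 (54.39%), PC2 0.4561 (45.61%);  cumulative: 0.5439, 1


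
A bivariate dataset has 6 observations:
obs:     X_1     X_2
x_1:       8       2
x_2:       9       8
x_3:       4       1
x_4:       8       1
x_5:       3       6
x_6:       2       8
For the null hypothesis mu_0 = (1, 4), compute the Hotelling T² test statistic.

Step 1 — sample mean vector:
  mean(X_1) = (8 + 9 + 4 + 8 + 3 + 2) / 6 = 34/6 = 5.6667
  mean(X_2) = (2 + 8 + 1 + 1 + 6 + 8) / 6 = 26/6 = 4.3333
  x̄ = (5.6667, 4.3333),  deviation x̄ - mu_0 = (5.6667, 4.3333) - (1, 4) = (4.6667, 0.3333).

Step 2 — sample covariance matrix, S[i,j] = (1/(n-1)) · Σ_k (x_{k,i} - mean_i) · (x_{k,j} - mean_j), divisor n-1 = 5:
  S[X_1,X_1] = ((2.3333)·(2.3333) + (3.3333)·(3.3333) + (-1.6667)·(-1.6667) + (2.3333)·(2.3333) + (-2.6667)·(-2.6667) + (-3.6667)·(-3.6667)) / 5 = 45.3333/5 = 9.0667
  S[X_1,X_2] = ((2.3333)·(-2.3333) + (3.3333)·(3.6667) + (-1.6667)·(-3.3333) + (2.3333)·(-3.3333) + (-2.6667)·(1.6667) + (-3.6667)·(3.6667)) / 5 = -13.3333/5 = -2.6667
  S[X_2,X_2] = ((-2.3333)·(-2.3333) + (3.6667)·(3.6667) + (-3.3333)·(-3.3333) + (-3.3333)·(-3.3333) + (1.6667)·(1.6667) + (3.6667)·(3.6667)) / 5 = 57.3333/5 = 11.4667
  S = [[9.0667, -2.6667],
 [-2.6667, 11.4667]].

Step 3 — invert S. det(S) = 9.0667·11.4667 - (-2.6667)² = 96.8533.
  S^{-1} = (1/det) · [[d, -b], [-b, a]] = [[0.1184, 0.0275],
 [0.0275, 0.0936]].

Step 4 — quadratic form (x̄ - mu_0)^T · S^{-1} · (x̄ - mu_0):
  S^{-1} · (x̄ - mu_0) = (0.5617, 0.1597),
  (x̄ - mu_0)^T · [...] = (4.6667)·(0.5617) + (0.3333)·(0.1597) = 2.6744.

Step 5 — scale by n: T² = 6 · 2.6744 = 16.0463.

T² ≈ 16.0463


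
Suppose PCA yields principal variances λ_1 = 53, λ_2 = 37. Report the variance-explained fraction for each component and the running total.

Step 1 — total variance = trace(Sigma) = Σ λ_i = 53 + 37 = 90.

Step 2 — fraction explained by component i = λ_i / Σ λ:
  PC1: 53/90 = 0.5889
  PC2: 37/90 = 0.4111

Step 3 — cumulative fraction after k components = (λ_1 + ... + λ_k) / Σ λ:
  k = 1: 53/90 = 0.5889
  k = 2: (53 + 37)/90 = 90/90 = 1

Summary (fraction, with percent):

explained: PC1 0.5889 (58.89%), PC2 0.4111 (41.11%);  cumulative: 0.5889, 1


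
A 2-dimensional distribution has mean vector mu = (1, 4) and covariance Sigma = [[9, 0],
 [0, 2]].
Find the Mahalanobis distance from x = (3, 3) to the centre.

Step 1 — centre the observation: (x - mu) = (2, -1).

Step 2 — invert Sigma. det(Sigma) = 9·2 - (0)² = 18.
  Sigma^{-1} = (1/det) · [[d, -b], [-b, a]] = [[0.1111, 0],
 [0, 0.5]].

Step 3 — form the quadratic (x - mu)^T · Sigma^{-1} · (x - mu):
  Sigma^{-1} · (x - mu) = (0.2222, -0.5).
  (x - mu)^T · [Sigma^{-1} · (x - mu)] = (2)·(0.2222) + (-1)·(-0.5) = 0.9444.

Step 4 — take square root: d = √(0.9444) ≈ 0.9718.

d(x, mu) = √(0.9444) ≈ 0.9718


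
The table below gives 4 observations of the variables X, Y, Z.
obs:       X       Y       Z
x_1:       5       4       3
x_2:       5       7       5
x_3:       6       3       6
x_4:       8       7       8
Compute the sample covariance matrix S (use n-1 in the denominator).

Step 1 — column means:
  mean(X) = (5 + 5 + 6 + 8) / 4 = 24/4 = 6
  mean(Y) = (4 + 7 + 3 + 7) / 4 = 21/4 = 5.25
  mean(Z) = (3 + 5 + 6 + 8) / 4 = 22/4 = 5.5

Step 2 — sample covariance S[i,j] = (1/(n-1)) · Σ_k (x_{k,i} - mean_i) · (x_{k,j} - mean_j), with n-1 = 3.
  S[X,X] = ((-1)·(-1) + (-1)·(-1) + (0)·(0) + (2)·(2)) / 3 = 6/3 = 2
  S[X,Y] = ((-1)·(-1.25) + (-1)·(1.75) + (0)·(-2.25) + (2)·(1.75)) / 3 = 3/3 = 1
  S[X,Z] = ((-1)·(-2.5) + (-1)·(-0.5) + (0)·(0.5) + (2)·(2.5)) / 3 = 8/3 = 2.6667
  S[Y,Y] = ((-1.25)·(-1.25) + (1.75)·(1.75) + (-2.25)·(-2.25) + (1.75)·(1.75)) / 3 = 12.75/3 = 4.25
  S[Y,Z] = ((-1.25)·(-2.5) + (1.75)·(-0.5) + (-2.25)·(0.5) + (1.75)·(2.5)) / 3 = 5.5/3 = 1.8333
  S[Z,Z] = ((-2.5)·(-2.5) + (-0.5)·(-0.5) + (0.5)·(0.5) + (2.5)·(2.5)) / 3 = 13/3 = 4.3333

S is symmetric (S[j,i] = S[i,j]). Assembling:

S = [[2, 1, 2.6667],
 [1, 4.25, 1.8333],
 [2.6667, 1.8333, 4.3333]]


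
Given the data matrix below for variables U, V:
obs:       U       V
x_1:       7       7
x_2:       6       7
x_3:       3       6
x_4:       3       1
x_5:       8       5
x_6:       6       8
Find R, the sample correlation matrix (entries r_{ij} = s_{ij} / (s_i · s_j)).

Step 1 — column means:
  mean(U) = (7 + 6 + 3 + 3 + 8 + 6) / 6 = 33/6 = 5.5
  mean(V) = (7 + 7 + 6 + 1 + 5 + 8) / 6 = 34/6 = 5.6667

Step 2 — sample variances and covariances s[i,j] = (1/(n-1)) · Σ_k (x_{k,i} - mean_i) · (x_{k,j} - mean_j), with n-1 = 5:
  s[U,U] = ((1.5)·(1.5) + (0.5)·(0.5) + (-2.5)·(-2.5) + (-2.5)·(-2.5) + (2.5)·(2.5) + (0.5)·(0.5)) / 5 = 21.5/5 = 4.3
  s[U,V] = ((1.5)·(1.3333) + (0.5)·(1.3333) + (-2.5)·(0.3333) + (-2.5)·(-4.6667) + (2.5)·(-0.6667) + (0.5)·(2.3333)) / 5 = 13/5 = 2.6
  s[V,V] = ((1.3333)·(1.3333) + (1.3333)·(1.3333) + (0.3333)·(0.3333) + (-4.6667)·(-4.6667) + (-0.6667)·(-0.6667) + (2.3333)·(2.3333)) / 5 = 31.3333/5 = 6.2667
  Sample standard deviations s_i = √(s[i,i]):
  s(U) = √(4.3) = 2.0736
  s(V) = √(6.2667) = 2.5033

Step 3 — r_{ij} = s_{ij} / (s_i · s_j):
  r[U,U] = 1 (diagonal).
  r[U,V] = 2.6 / (2.0736 · 2.5033) = 2.6 / 5.191 = 0.5009
  r[V,V] = 1 (diagonal).

R is symmetric with unit diagonal. Assembling:

R = [[1, 0.5009],
 [0.5009, 1]]


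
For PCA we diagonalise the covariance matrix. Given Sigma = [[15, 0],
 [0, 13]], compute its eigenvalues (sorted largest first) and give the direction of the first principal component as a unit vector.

Step 1 — characteristic polynomial of 2×2 Sigma:
  det(Sigma - λI) = λ² - trace · λ + det = 0.
  trace = 15 + 13 = 28, det = 15·13 - (0)² = 195.
Step 2 — discriminant:
  Δ = trace² - 4·det = 784 - 780 = 4.
Step 3 — eigenvalues:
  λ = (trace ± √Δ)/2 = (28 ± 2)/2,
  λ_1 = 15,  λ_2 = 13.

Step 4 — unit eigenvector for λ_1: Sigma is diagonal, so its eigenvectors are the coordinate axes. λ_1 = 15 is the diagonal entry on the first coordinate axis, hence
  v_1 = (1, 0) (||v_1|| = 1).

λ_1 = 15,  λ_2 = 13;  v_1 ≈ (1, 0)


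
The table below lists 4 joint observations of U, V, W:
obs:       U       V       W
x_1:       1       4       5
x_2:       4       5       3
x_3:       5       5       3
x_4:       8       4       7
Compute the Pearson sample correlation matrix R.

Step 1 — column means:
  mean(U) = (1 + 4 + 5 + 8) / 4 = 18/4 = 4.5
  mean(V) = (4 + 5 + 5 + 4) / 4 = 18/4 = 4.5
  mean(W) = (5 + 3 + 3 + 7) / 4 = 18/4 = 4.5

Step 2 — sample variances and covariances s[i,j] = (1/(n-1)) · Σ_k (x_{k,i} - mean_i) · (x_{k,j} - mean_j), with n-1 = 3:
  s[U,U] = ((-3.5)·(-3.5) + (-0.5)·(-0.5) + (0.5)·(0.5) + (3.5)·(3.5)) / 3 = 25/3 = 8.3333
  s[U,V] = ((-3.5)·(-0.5) + (-0.5)·(0.5) + (0.5)·(0.5) + (3.5)·(-0.5)) / 3 = 0/3 = 0
  s[U,W] = ((-3.5)·(0.5) + (-0.5)·(-1.5) + (0.5)·(-1.5) + (3.5)·(2.5)) / 3 = 7/3 = 2.3333
  s[V,V] = ((-0.5)·(-0.5) + (0.5)·(0.5) + (0.5)·(0.5) + (-0.5)·(-0.5)) / 3 = 1/3 = 0.3333
  s[V,W] = ((-0.5)·(0.5) + (0.5)·(-1.5) + (0.5)·(-1.5) + (-0.5)·(2.5)) / 3 = -3/3 = -1
  s[W,W] = ((0.5)·(0.5) + (-1.5)·(-1.5) + (-1.5)·(-1.5) + (2.5)·(2.5)) / 3 = 11/3 = 3.6667
  Sample standard deviations s_i = √(s[i,i]):
  s(U) = √(8.3333) = 2.8868
  s(V) = √(0.3333) = 0.5774
  s(W) = √(3.6667) = 1.9149

Step 3 — r_{ij} = s_{ij} / (s_i · s_j):
  r[U,U] = 1 (diagonal).
  r[U,V] = 0 / (2.8868 · 0.5774) = 0 / 1.6667 = 0
  r[U,W] = 2.3333 / (2.8868 · 1.9149) = 2.3333 / 5.5277 = 0.4221
  r[V,V] = 1 (diagonal).
  r[V,W] = -1 / (0.5774 · 1.9149) = -1 / 1.1055 = -0.9045
  r[W,W] = 1 (diagonal).

R is symmetric with unit diagonal. Assembling:

R = [[1, 0, 0.4221],
 [0, 1, -0.9045],
 [0.4221, -0.9045, 1]]


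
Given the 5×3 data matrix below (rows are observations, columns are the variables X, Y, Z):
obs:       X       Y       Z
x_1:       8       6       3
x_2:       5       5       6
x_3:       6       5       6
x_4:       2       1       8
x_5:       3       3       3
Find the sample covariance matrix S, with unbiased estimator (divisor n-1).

Step 1 — column means:
  mean(X) = (8 + 5 + 6 + 2 + 3) / 5 = 24/5 = 4.8
  mean(Y) = (6 + 5 + 5 + 1 + 3) / 5 = 20/5 = 4
  mean(Z) = (3 + 6 + 6 + 8 + 3) / 5 = 26/5 = 5.2

Step 2 — sample covariance S[i,j] = (1/(n-1)) · Σ_k (x_{k,i} - mean_i) · (x_{k,j} - mean_j), with n-1 = 4.
  S[X,X] = ((3.2)·(3.2) + (0.2)·(0.2) + (1.2)·(1.2) + (-2.8)·(-2.8) + (-1.8)·(-1.8)) / 4 = 22.8/4 = 5.7
  S[X,Y] = ((3.2)·(2) + (0.2)·(1) + (1.2)·(1) + (-2.8)·(-3) + (-1.8)·(-1)) / 4 = 18/4 = 4.5
  S[X,Z] = ((3.2)·(-2.2) + (0.2)·(0.8) + (1.2)·(0.8) + (-2.8)·(2.8) + (-1.8)·(-2.2)) / 4 = -9.8/4 = -2.45
  S[Y,Y] = ((2)·(2) + (1)·(1) + (1)·(1) + (-3)·(-3) + (-1)·(-1)) / 4 = 16/4 = 4
  S[Y,Z] = ((2)·(-2.2) + (1)·(0.8) + (1)·(0.8) + (-3)·(2.8) + (-1)·(-2.2)) / 4 = -9/4 = -2.25
  S[Z,Z] = ((-2.2)·(-2.2) + (0.8)·(0.8) + (0.8)·(0.8) + (2.8)·(2.8) + (-2.2)·(-2.2)) / 4 = 18.8/4 = 4.7

S is symmetric (S[j,i] = S[i,j]). Assembling:

S = [[5.7, 4.5, -2.45],
 [4.5, 4, -2.25],
 [-2.45, -2.25, 4.7]]


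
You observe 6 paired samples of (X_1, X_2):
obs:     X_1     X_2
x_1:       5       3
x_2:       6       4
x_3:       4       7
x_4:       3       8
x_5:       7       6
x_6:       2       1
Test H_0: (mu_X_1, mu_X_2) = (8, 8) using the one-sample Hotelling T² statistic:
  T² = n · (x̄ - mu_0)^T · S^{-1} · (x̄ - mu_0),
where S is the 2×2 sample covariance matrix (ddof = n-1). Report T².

Step 1 — sample mean vector:
  mean(X_1) = (5 + 6 + 4 + 3 + 7 + 2) / 6 = 27/6 = 4.5
  mean(X_2) = (3 + 4 + 7 + 8 + 6 + 1) / 6 = 29/6 = 4.8333
  x̄ = (4.5, 4.8333),  deviation x̄ - mu_0 = (4.5, 4.8333) - (8, 8) = (-3.5, -3.1667).

Step 2 — sample covariance matrix, S[i,j] = (1/(n-1)) · Σ_k (x_{k,i} - mean_i) · (x_{k,j} - mean_j), divisor n-1 = 5:
  S[X_1,X_1] = ((0.5)·(0.5) + (1.5)·(1.5) + (-0.5)·(-0.5) + (-1.5)·(-1.5) + (2.5)·(2.5) + (-2.5)·(-2.5)) / 5 = 17.5/5 = 3.5
  S[X_1,X_2] = ((0.5)·(-1.8333) + (1.5)·(-0.8333) + (-0.5)·(2.1667) + (-1.5)·(3.1667) + (2.5)·(1.1667) + (-2.5)·(-3.8333)) / 5 = 4.5/5 = 0.9
  S[X_2,X_2] = ((-1.8333)·(-1.8333) + (-0.8333)·(-0.8333) + (2.1667)·(2.1667) + (3.1667)·(3.1667) + (1.1667)·(1.1667) + (-3.8333)·(-3.8333)) / 5 = 34.8333/5 = 6.9667
  S = [[3.5, 0.9],
 [0.9, 6.9667]].

Step 3 — invert S. det(S) = 3.5·6.9667 - (0.9)² = 23.5733.
  S^{-1} = (1/det) · [[d, -b], [-b, a]] = [[0.2955, -0.0382],
 [-0.0382, 0.1485]].

Step 4 — quadratic form (x̄ - mu_0)^T · S^{-1} · (x̄ - mu_0):
  S^{-1} · (x̄ - mu_0) = (-0.9135, -0.3365),
  (x̄ - mu_0)^T · [...] = (-3.5)·(-0.9135) + (-3.1667)·(-0.3365) = 4.2628.

Step 5 — scale by n: T² = 6 · 4.2628 = 25.5769.

T² ≈ 25.5769


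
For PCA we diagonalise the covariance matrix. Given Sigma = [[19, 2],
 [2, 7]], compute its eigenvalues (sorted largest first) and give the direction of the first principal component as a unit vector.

Step 1 — characteristic polynomial of 2×2 Sigma:
  det(Sigma - λI) = λ² - trace · λ + det = 0.
  trace = 19 + 7 = 26, det = 19·7 - (2)² = 129.
Step 2 — discriminant:
  Δ = trace² - 4·det = 676 - 516 = 160.
Step 3 — eigenvalues:
  λ = (trace ± √Δ)/2 = (26 ± 12.6491)/2,
  λ_1 = 19.3246,  λ_2 = 6.6754.

Step 4 — unit eigenvector for λ_1: solve (Sigma - λ_1 I)v = 0. First row:
  (19 - 19.3246)·v_x + (2)·v_y = 0, i.e. (-0.3246)·v_x + (2)·v_y = 0,
  so v ∝ (b, λ_1 - a) = (2, 0.3246) = u.
  ||u|| = √((2)² + (0.3246)²) = √(4.1053) ≈ 2.0262,
  v_1 = u/||u|| ≈ (0.9871, 0.1602) (||v_1|| = 1).

λ_1 = 19.3246,  λ_2 = 6.6754;  v_1 ≈ (0.9871, 0.1602)


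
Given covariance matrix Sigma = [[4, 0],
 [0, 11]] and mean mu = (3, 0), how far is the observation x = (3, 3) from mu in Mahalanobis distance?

Step 1 — centre the observation: (x - mu) = (0, 3).

Step 2 — invert Sigma. det(Sigma) = 4·11 - (0)² = 44.
  Sigma^{-1} = (1/det) · [[d, -b], [-b, a]] = [[0.25, 0],
 [0, 0.0909]].

Step 3 — form the quadratic (x - mu)^T · Sigma^{-1} · (x - mu):
  Sigma^{-1} · (x - mu) = (0, 0.2727).
  (x - mu)^T · [Sigma^{-1} · (x - mu)] = (0)·(0) + (3)·(0.2727) = 0.8182.

Step 4 — take square root: d = √(0.8182) ≈ 0.9045.

d(x, mu) = √(0.8182) ≈ 0.9045


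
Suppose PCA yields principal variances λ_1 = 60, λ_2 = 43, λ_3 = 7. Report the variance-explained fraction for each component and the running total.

Step 1 — total variance = trace(Sigma) = Σ λ_i = 60 + 43 + 7 = 110.

Step 2 — fraction explained by component i = λ_i / Σ λ:
  PC1: 60/110 = 0.5455
  PC2: 43/110 = 0.3909
  PC3: 7/110 = 0.0636

Step 3 — cumulative fraction after k components = (λ_1 + ... + λ_k) / Σ λ:
  k = 1: 60/110 = 0.5455
  k = 2: (60 + 43)/110 = 103/110 = 0.9364
  k = 3: (60 + 43 + 7)/110 = 110/110 = 1

Summary (fraction, with percent):

explained: PC1 0.5455 (54.55%), PC2 0.3909 (39.09%), PC3 0.0636 (6.36%);  cumulative: 0.5455, 0.9364, 1


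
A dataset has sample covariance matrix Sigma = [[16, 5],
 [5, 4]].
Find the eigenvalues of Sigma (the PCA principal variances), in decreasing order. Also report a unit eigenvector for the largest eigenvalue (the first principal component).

Step 1 — characteristic polynomial of 2×2 Sigma:
  det(Sigma - λI) = λ² - trace · λ + det = 0.
  trace = 16 + 4 = 20, det = 16·4 - (5)² = 39.
Step 2 — discriminant:
  Δ = trace² - 4·det = 400 - 156 = 244.
Step 3 — eigenvalues:
  λ = (trace ± √Δ)/2 = (20 ± 15.6205)/2,
  λ_1 = 17.8102,  λ_2 = 2.1898.

Step 4 — unit eigenvector for λ_1: solve (Sigma - λ_1 I)v = 0. First row:
  (16 - 17.8102)·v_x + (5)·v_y = 0, i.e. (-1.8102)·v_x + (5)·v_y = 0,
  so v ∝ (b, λ_1 - a) = (5, 1.8102) = u.
  ||u|| = √((5)² + (1.8102)²) = √(28.277) ≈ 5.3176,
  v_1 = u/||u|| ≈ (0.9403, 0.3404) (||v_1|| = 1).

λ_1 = 17.8102,  λ_2 = 2.1898;  v_1 ≈ (0.9403, 0.3404)


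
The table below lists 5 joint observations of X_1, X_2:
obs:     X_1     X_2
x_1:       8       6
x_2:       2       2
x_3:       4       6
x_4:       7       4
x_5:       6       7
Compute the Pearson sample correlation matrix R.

Step 1 — column means:
  mean(X_1) = (8 + 2 + 4 + 7 + 6) / 5 = 27/5 = 5.4
  mean(X_2) = (6 + 2 + 6 + 4 + 7) / 5 = 25/5 = 5

Step 2 — sample variances and covariances s[i,j] = (1/(n-1)) · Σ_k (x_{k,i} - mean_i) · (x_{k,j} - mean_j), with n-1 = 4:
  s[X_1,X_1] = ((2.6)·(2.6) + (-3.4)·(-3.4) + (-1.4)·(-1.4) + (1.6)·(1.6) + (0.6)·(0.6)) / 4 = 23.2/4 = 5.8
  s[X_1,X_2] = ((2.6)·(1) + (-3.4)·(-3) + (-1.4)·(1) + (1.6)·(-1) + (0.6)·(2)) / 4 = 11/4 = 2.75
  s[X_2,X_2] = ((1)·(1) + (-3)·(-3) + (1)·(1) + (-1)·(-1) + (2)·(2)) / 4 = 16/4 = 4
  Sample standard deviations s_i = √(s[i,i]):
  s(X_1) = √(5.8) = 2.4083
  s(X_2) = √(4) = 2

Step 3 — r_{ij} = s_{ij} / (s_i · s_j):
  r[X_1,X_1] = 1 (diagonal).
  r[X_1,X_2] = 2.75 / (2.4083 · 2) = 2.75 / 4.8166 = 0.5709
  r[X_2,X_2] = 1 (diagonal).

R is symmetric with unit diagonal. Assembling:

R = [[1, 0.5709],
 [0.5709, 1]]


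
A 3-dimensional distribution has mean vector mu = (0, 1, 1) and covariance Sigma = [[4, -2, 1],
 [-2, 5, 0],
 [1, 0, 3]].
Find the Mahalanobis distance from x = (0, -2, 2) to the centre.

Step 1 — centre the observation: (x - mu) = (0, -3, 1).

Step 2 — invert Sigma (cofactor / det for 3×3, or solve directly):
  Sigma^{-1} = [[0.3488, 0.1395, -0.1163],
 [0.1395, 0.2558, -0.0465],
 [-0.1163, -0.0465, 0.3721]].

Step 3 — form the quadratic (x - mu)^T · Sigma^{-1} · (x - mu):
  Sigma^{-1} · (x - mu) = (-0.5349, -0.814, 0.5116).
  (x - mu)^T · [Sigma^{-1} · (x - mu)] = (0)·(-0.5349) + (-3)·(-0.814) + (1)·(0.5116) = 2.9535.

Step 4 — take square root: d = √(2.9535) ≈ 1.7186.

d(x, mu) = √(2.9535) ≈ 1.7186


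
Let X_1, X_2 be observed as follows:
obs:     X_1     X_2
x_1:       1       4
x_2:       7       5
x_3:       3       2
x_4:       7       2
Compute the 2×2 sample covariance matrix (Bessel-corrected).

Step 1 — column means:
  mean(X_1) = (1 + 7 + 3 + 7) / 4 = 18/4 = 4.5
  mean(X_2) = (4 + 5 + 2 + 2) / 4 = 13/4 = 3.25

Step 2 — sample covariance S[i,j] = (1/(n-1)) · Σ_k (x_{k,i} - mean_i) · (x_{k,j} - mean_j), with n-1 = 3.
  S[X_1,X_1] = ((-3.5)·(-3.5) + (2.5)·(2.5) + (-1.5)·(-1.5) + (2.5)·(2.5)) / 3 = 27/3 = 9
  S[X_1,X_2] = ((-3.5)·(0.75) + (2.5)·(1.75) + (-1.5)·(-1.25) + (2.5)·(-1.25)) / 3 = 0.5/3 = 0.1667
  S[X_2,X_2] = ((0.75)·(0.75) + (1.75)·(1.75) + (-1.25)·(-1.25) + (-1.25)·(-1.25)) / 3 = 6.75/3 = 2.25

S is symmetric (S[j,i] = S[i,j]). Assembling:

S = [[9, 0.1667],
 [0.1667, 2.25]]


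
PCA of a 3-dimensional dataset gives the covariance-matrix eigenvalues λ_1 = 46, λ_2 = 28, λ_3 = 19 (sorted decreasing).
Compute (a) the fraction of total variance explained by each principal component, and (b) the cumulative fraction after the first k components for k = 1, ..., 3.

Step 1 — total variance = trace(Sigma) = Σ λ_i = 46 + 28 + 19 = 93.

Step 2 — fraction explained by component i = λ_i / Σ λ:
  PC1: 46/93 = 0.4946
  PC2: 28/93 = 0.3011
  PC3: 19/93 = 0.2043

Step 3 — cumulative fraction after k components = (λ_1 + ... + λ_k) / Σ λ:
  k = 1: 46/93 = 0.4946
  k = 2: (46 + 28)/93 = 74/93 = 0.7957
  k = 3: (46 + 28 + 19)/93 = 93/93 = 1

Summary (fraction, with percent):

explained: PC1 0.4946 (49.46%), PC2 0.3011 (30.11%), PC3 0.2043 (20.43%);  cumulative: 0.4946, 0.7957, 1


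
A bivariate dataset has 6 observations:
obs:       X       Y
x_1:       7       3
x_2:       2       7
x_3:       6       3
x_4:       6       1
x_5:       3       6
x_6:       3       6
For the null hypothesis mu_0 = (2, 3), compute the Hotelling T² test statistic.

Step 1 — sample mean vector:
  mean(X) = (7 + 2 + 6 + 6 + 3 + 3) / 6 = 27/6 = 4.5
  mean(Y) = (3 + 7 + 3 + 1 + 6 + 6) / 6 = 26/6 = 4.3333
  x̄ = (4.5, 4.3333),  deviation x̄ - mu_0 = (4.5, 4.3333) - (2, 3) = (2.5, 1.3333).

Step 2 — sample covariance matrix, S[i,j] = (1/(n-1)) · Σ_k (x_{k,i} - mean_i) · (x_{k,j} - mean_j), divisor n-1 = 5:
  S[X,X] = ((2.5)·(2.5) + (-2.5)·(-2.5) + (1.5)·(1.5) + (1.5)·(1.5) + (-1.5)·(-1.5) + (-1.5)·(-1.5)) / 5 = 21.5/5 = 4.3
  S[X,Y] = ((2.5)·(-1.3333) + (-2.5)·(2.6667) + (1.5)·(-1.3333) + (1.5)·(-3.3333) + (-1.5)·(1.6667) + (-1.5)·(1.6667)) / 5 = -22/5 = -4.4
  S[Y,Y] = ((-1.3333)·(-1.3333) + (2.6667)·(2.6667) + (-1.3333)·(-1.3333) + (-3.3333)·(-3.3333) + (1.6667)·(1.6667) + (1.6667)·(1.6667)) / 5 = 27.3333/5 = 5.4667
  S = [[4.3, -4.4],
 [-4.4, 5.4667]].

Step 3 — invert S. det(S) = 4.3·5.4667 - (-4.4)² = 4.1467.
  S^{-1} = (1/det) · [[d, -b], [-b, a]] = [[1.3183, 1.0611],
 [1.0611, 1.037]].

Step 4 — quadratic form (x̄ - mu_0)^T · S^{-1} · (x̄ - mu_0):
  S^{-1} · (x̄ - mu_0) = (4.7106, 4.0354),
  (x̄ - mu_0)^T · [...] = (2.5)·(4.7106) + (1.3333)·(4.0354) = 17.157.

Step 5 — scale by n: T² = 6 · 17.157 = 102.9421.

T² ≈ 102.9421


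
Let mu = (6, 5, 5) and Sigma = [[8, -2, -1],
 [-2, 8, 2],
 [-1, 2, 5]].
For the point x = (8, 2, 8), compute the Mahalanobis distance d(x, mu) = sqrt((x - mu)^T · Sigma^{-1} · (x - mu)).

Step 1 — centre the observation: (x - mu) = (2, -3, 3).

Step 2 — invert Sigma (cofactor / det for 3×3, or solve directly):
  Sigma^{-1} = [[0.1343, 0.0299, 0.0149],
 [0.0299, 0.1455, -0.0522],
 [0.0149, -0.0522, 0.2239]].

Step 3 — form the quadratic (x - mu)^T · Sigma^{-1} · (x - mu):
  Sigma^{-1} · (x - mu) = (0.2239, -0.5336, 0.8582).
  (x - mu)^T · [Sigma^{-1} · (x - mu)] = (2)·(0.2239) + (-3)·(-0.5336) + (3)·(0.8582) = 4.6231.

Step 4 — take square root: d = √(4.6231) ≈ 2.1501.

d(x, mu) = √(4.6231) ≈ 2.1501


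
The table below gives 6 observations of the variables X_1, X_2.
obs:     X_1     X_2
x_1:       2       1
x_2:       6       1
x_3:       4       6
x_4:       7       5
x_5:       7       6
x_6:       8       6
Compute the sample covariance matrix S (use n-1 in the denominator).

Step 1 — column means:
  mean(X_1) = (2 + 6 + 4 + 7 + 7 + 8) / 6 = 34/6 = 5.6667
  mean(X_2) = (1 + 1 + 6 + 5 + 6 + 6) / 6 = 25/6 = 4.1667

Step 2 — sample covariance S[i,j] = (1/(n-1)) · Σ_k (x_{k,i} - mean_i) · (x_{k,j} - mean_j), with n-1 = 5.
  S[X_1,X_1] = ((-3.6667)·(-3.6667) + (0.3333)·(0.3333) + (-1.6667)·(-1.6667) + (1.3333)·(1.3333) + (1.3333)·(1.3333) + (2.3333)·(2.3333)) / 5 = 25.3333/5 = 5.0667
  S[X_1,X_2] = ((-3.6667)·(-3.1667) + (0.3333)·(-3.1667) + (-1.6667)·(1.8333) + (1.3333)·(0.8333) + (1.3333)·(1.8333) + (2.3333)·(1.8333)) / 5 = 15.3333/5 = 3.0667
  S[X_2,X_2] = ((-3.1667)·(-3.1667) + (-3.1667)·(-3.1667) + (1.8333)·(1.8333) + (0.8333)·(0.8333) + (1.8333)·(1.8333) + (1.8333)·(1.8333)) / 5 = 30.8333/5 = 6.1667

S is symmetric (S[j,i] = S[i,j]). Assembling:

S = [[5.0667, 3.0667],
 [3.0667, 6.1667]]


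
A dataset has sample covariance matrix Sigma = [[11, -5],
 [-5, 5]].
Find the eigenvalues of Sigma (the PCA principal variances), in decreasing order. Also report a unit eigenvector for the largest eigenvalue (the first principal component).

Step 1 — characteristic polynomial of 2×2 Sigma:
  det(Sigma - λI) = λ² - trace · λ + det = 0.
  trace = 11 + 5 = 16, det = 11·5 - (-5)² = 30.
Step 2 — discriminant:
  Δ = trace² - 4·det = 256 - 120 = 136.
Step 3 — eigenvalues:
  λ = (trace ± √Δ)/2 = (16 ± 11.6619)/2,
  λ_1 = 13.831,  λ_2 = 2.169.

Step 4 — unit eigenvector for λ_1: solve (Sigma - λ_1 I)v = 0. First row:
  (11 - 13.831)·v_x + (-5)·v_y = 0, i.e. (-2.831)·v_x + (-5)·v_y = 0,
  so v ∝ (b, λ_1 - a) = (-5, 2.831); multiply by -1 so the first entry is positive: u = (5, -2.831).
  ||u|| = √((5)² + (-2.831)²) = √(33.0143) ≈ 5.7458,
  v_1 = u/||u|| ≈ (0.8702, -0.4927) (||v_1|| = 1).

λ_1 = 13.831,  λ_2 = 2.169;  v_1 ≈ (0.8702, -0.4927)


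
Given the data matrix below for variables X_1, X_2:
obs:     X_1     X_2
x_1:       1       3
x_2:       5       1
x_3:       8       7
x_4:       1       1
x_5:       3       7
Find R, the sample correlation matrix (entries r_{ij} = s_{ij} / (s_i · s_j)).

Step 1 — column means:
  mean(X_1) = (1 + 5 + 8 + 1 + 3) / 5 = 18/5 = 3.6
  mean(X_2) = (3 + 1 + 7 + 1 + 7) / 5 = 19/5 = 3.8

Step 2 — sample variances and covariances s[i,j] = (1/(n-1)) · Σ_k (x_{k,i} - mean_i) · (x_{k,j} - mean_j), with n-1 = 4:
  s[X_1,X_1] = ((-2.6)·(-2.6) + (1.4)·(1.4) + (4.4)·(4.4) + (-2.6)·(-2.6) + (-0.6)·(-0.6)) / 4 = 35.2/4 = 8.8
  s[X_1,X_2] = ((-2.6)·(-0.8) + (1.4)·(-2.8) + (4.4)·(3.2) + (-2.6)·(-2.8) + (-0.6)·(3.2)) / 4 = 17.6/4 = 4.4
  s[X_2,X_2] = ((-0.8)·(-0.8) + (-2.8)·(-2.8) + (3.2)·(3.2) + (-2.8)·(-2.8) + (3.2)·(3.2)) / 4 = 36.8/4 = 9.2
  Sample standard deviations s_i = √(s[i,i]):
  s(X_1) = √(8.8) = 2.9665
  s(X_2) = √(9.2) = 3.0332

Step 3 — r_{ij} = s_{ij} / (s_i · s_j):
  r[X_1,X_1] = 1 (diagonal).
  r[X_1,X_2] = 4.4 / (2.9665 · 3.0332) = 4.4 / 8.9978 = 0.489
  r[X_2,X_2] = 1 (diagonal).

R is symmetric with unit diagonal. Assembling:

R = [[1, 0.489],
 [0.489, 1]]


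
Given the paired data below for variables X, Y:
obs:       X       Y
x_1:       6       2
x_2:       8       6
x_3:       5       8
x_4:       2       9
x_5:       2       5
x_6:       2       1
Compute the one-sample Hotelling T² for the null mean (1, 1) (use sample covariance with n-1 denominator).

Step 1 — sample mean vector:
  mean(X) = (6 + 8 + 5 + 2 + 2 + 2) / 6 = 25/6 = 4.1667
  mean(Y) = (2 + 6 + 8 + 9 + 5 + 1) / 6 = 31/6 = 5.1667
  x̄ = (4.1667, 5.1667),  deviation x̄ - mu_0 = (4.1667, 5.1667) - (1, 1) = (3.1667, 4.1667).

Step 2 — sample covariance matrix, S[i,j] = (1/(n-1)) · Σ_k (x_{k,i} - mean_i) · (x_{k,j} - mean_j), divisor n-1 = 5:
  S[X,X] = ((1.8333)·(1.8333) + (3.8333)·(3.8333) + (0.8333)·(0.8333) + (-2.1667)·(-2.1667) + (-2.1667)·(-2.1667) + (-2.1667)·(-2.1667)) / 5 = 32.8333/5 = 6.5667
  S[X,Y] = ((1.8333)·(-3.1667) + (3.8333)·(0.8333) + (0.8333)·(2.8333) + (-2.1667)·(3.8333) + (-2.1667)·(-0.1667) + (-2.1667)·(-4.1667)) / 5 = 0.8333/5 = 0.1667
  S[Y,Y] = ((-3.1667)·(-3.1667) + (0.8333)·(0.8333) + (2.8333)·(2.8333) + (3.8333)·(3.8333) + (-0.1667)·(-0.1667) + (-4.1667)·(-4.1667)) / 5 = 50.8333/5 = 10.1667
  S = [[6.5667, 0.1667],
 [0.1667, 10.1667]].

Step 3 — invert S. det(S) = 6.5667·10.1667 - (0.1667)² = 66.7333.
  S^{-1} = (1/det) · [[d, -b], [-b, a]] = [[0.1523, -0.0025],
 [-0.0025, 0.0984]].

Step 4 — quadratic form (x̄ - mu_0)^T · S^{-1} · (x̄ - mu_0):
  S^{-1} · (x̄ - mu_0) = (0.472, 0.4021),
  (x̄ - mu_0)^T · [...] = (3.1667)·(0.472) + (4.1667)·(0.4021) = 3.1702.

Step 5 — scale by n: T² = 6 · 3.1702 = 19.021.

T² ≈ 19.021


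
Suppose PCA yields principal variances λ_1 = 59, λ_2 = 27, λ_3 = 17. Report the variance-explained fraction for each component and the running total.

Step 1 — total variance = trace(Sigma) = Σ λ_i = 59 + 27 + 17 = 103.

Step 2 — fraction explained by component i = λ_i / Σ λ:
  PC1: 59/103 = 0.5728
  PC2: 27/103 = 0.2621
  PC3: 17/103 = 0.165

Step 3 — cumulative fraction after k components = (λ_1 + ... + λ_k) / Σ λ:
  k = 1: 59/103 = 0.5728
  k = 2: (59 + 27)/103 = 86/103 = 0.835
  k = 3: (59 + 27 + 17)/103 = 103/103 = 1

Summary (fraction, with percent):

explained: PC1 0.5728 (57.28%), PC2 0.2621 (26.21%), PC3 0.165 (16.5%);  cumulative: 0.5728, 0.835, 1


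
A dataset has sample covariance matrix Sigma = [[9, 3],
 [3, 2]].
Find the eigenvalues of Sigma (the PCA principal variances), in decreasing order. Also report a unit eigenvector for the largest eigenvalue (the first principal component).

Step 1 — characteristic polynomial of 2×2 Sigma:
  det(Sigma - λI) = λ² - trace · λ + det = 0.
  trace = 9 + 2 = 11, det = 9·2 - (3)² = 9.
Step 2 — discriminant:
  Δ = trace² - 4·det = 121 - 36 = 85.
Step 3 — eigenvalues:
  λ = (trace ± √Δ)/2 = (11 ± 9.2195)/2,
  λ_1 = 10.1098,  λ_2 = 0.8902.

Step 4 — unit eigenvector for λ_1: solve (Sigma - λ_1 I)v = 0. First row:
  (9 - 10.1098)·v_x + (3)·v_y = 0, i.e. (-1.1098)·v_x + (3)·v_y = 0,
  so v ∝ (b, λ_1 - a) = (3, 1.1098) = u.
  ||u|| = √((3)² + (1.1098)²) = √(10.2316) ≈ 3.1987,
  v_1 = u/||u|| ≈ (0.9379, 0.3469) (||v_1|| = 1).

λ_1 = 10.1098,  λ_2 = 0.8902;  v_1 ≈ (0.9379, 0.3469)


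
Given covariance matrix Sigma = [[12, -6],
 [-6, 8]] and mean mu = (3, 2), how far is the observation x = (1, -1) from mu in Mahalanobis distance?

Step 1 — centre the observation: (x - mu) = (-2, -3).

Step 2 — invert Sigma. det(Sigma) = 12·8 - (-6)² = 60.
  Sigma^{-1} = (1/det) · [[d, -b], [-b, a]] = [[0.1333, 0.1],
 [0.1, 0.2]].

Step 3 — form the quadratic (x - mu)^T · Sigma^{-1} · (x - mu):
  Sigma^{-1} · (x - mu) = (-0.5667, -0.8).
  (x - mu)^T · [Sigma^{-1} · (x - mu)] = (-2)·(-0.5667) + (-3)·(-0.8) = 3.5333.

Step 4 — take square root: d = √(3.5333) ≈ 1.8797.

d(x, mu) = √(3.5333) ≈ 1.8797


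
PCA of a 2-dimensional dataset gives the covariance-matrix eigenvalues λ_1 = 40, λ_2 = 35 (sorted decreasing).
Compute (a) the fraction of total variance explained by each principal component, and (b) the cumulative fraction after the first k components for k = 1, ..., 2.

Step 1 — total variance = trace(Sigma) = Σ λ_i = 40 + 35 = 75.

Step 2 — fraction explained by component i = λ_i / Σ λ:
  PC1: 40/75 = 0.5333
  PC2: 35/75 = 0.4667

Step 3 — cumulative fraction after k components = (λ_1 + ... + λ_k) / Σ λ:
  k = 1: 40/75 = 0.5333
  k = 2: (40 + 35)/75 = 75/75 = 1

Summary (fraction, with percent):

explained: PC1 0.5333 (53.33%), PC2 0.4667 (46.67%);  cumulative: 0.5333, 1


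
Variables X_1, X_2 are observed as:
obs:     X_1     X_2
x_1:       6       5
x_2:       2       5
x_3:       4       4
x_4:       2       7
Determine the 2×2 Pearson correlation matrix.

Step 1 — column means:
  mean(X_1) = (6 + 2 + 4 + 2) / 4 = 14/4 = 3.5
  mean(X_2) = (5 + 5 + 4 + 7) / 4 = 21/4 = 5.25

Step 2 — sample variances and covariances s[i,j] = (1/(n-1)) · Σ_k (x_{k,i} - mean_i) · (x_{k,j} - mean_j), with n-1 = 3:
  s[X_1,X_1] = ((2.5)·(2.5) + (-1.5)·(-1.5) + (0.5)·(0.5) + (-1.5)·(-1.5)) / 3 = 11/3 = 3.6667
  s[X_1,X_2] = ((2.5)·(-0.25) + (-1.5)·(-0.25) + (0.5)·(-1.25) + (-1.5)·(1.75)) / 3 = -3.5/3 = -1.1667
  s[X_2,X_2] = ((-0.25)·(-0.25) + (-0.25)·(-0.25) + (-1.25)·(-1.25) + (1.75)·(1.75)) / 3 = 4.75/3 = 1.5833
  Sample standard deviations s_i = √(s[i,i]):
  s(X_1) = √(3.6667) = 1.9149
  s(X_2) = √(1.5833) = 1.2583

Step 3 — r_{ij} = s_{ij} / (s_i · s_j):
  r[X_1,X_1] = 1 (diagonal).
  r[X_1,X_2] = -1.1667 / (1.9149 · 1.2583) = -1.1667 / 2.4095 = -0.4842
  r[X_2,X_2] = 1 (diagonal).

R is symmetric with unit diagonal. Assembling:

R = [[1, -0.4842],
 [-0.4842, 1]]
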